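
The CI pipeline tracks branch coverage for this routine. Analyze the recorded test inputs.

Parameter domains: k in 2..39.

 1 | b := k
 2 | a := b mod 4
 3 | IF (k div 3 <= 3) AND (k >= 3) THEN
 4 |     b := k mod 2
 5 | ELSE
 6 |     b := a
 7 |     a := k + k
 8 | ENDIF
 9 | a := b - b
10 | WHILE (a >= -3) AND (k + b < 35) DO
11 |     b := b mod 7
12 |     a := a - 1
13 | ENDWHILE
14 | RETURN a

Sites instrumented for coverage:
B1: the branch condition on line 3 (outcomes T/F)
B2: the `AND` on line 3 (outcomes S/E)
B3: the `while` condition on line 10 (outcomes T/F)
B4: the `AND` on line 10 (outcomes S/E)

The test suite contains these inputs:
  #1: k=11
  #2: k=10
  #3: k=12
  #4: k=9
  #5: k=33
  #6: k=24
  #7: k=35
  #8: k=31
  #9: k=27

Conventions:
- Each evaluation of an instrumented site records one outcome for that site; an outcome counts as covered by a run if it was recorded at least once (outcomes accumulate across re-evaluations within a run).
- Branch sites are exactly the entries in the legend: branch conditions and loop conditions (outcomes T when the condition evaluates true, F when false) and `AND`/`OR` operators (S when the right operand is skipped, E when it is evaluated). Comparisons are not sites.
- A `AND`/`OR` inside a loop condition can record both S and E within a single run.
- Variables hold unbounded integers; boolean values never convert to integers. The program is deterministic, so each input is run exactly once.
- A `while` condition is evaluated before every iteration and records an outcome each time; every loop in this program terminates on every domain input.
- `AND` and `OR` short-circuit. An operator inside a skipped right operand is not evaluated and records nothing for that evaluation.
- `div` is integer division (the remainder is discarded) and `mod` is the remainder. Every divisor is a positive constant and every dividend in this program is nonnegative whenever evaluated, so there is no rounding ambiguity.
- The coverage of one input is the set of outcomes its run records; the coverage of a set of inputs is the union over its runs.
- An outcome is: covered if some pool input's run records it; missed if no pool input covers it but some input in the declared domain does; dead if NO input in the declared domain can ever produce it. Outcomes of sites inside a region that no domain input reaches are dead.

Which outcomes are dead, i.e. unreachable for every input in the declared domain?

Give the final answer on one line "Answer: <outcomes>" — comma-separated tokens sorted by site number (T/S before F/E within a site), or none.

sweeping the full domain (38 inputs) for each outcome:
  reachable outcomes have witnesses, e.g. B1=T (e.g. k=3), B1=F (e.g. k=2), B2=S (e.g. k=12), B2=E (e.g. k=2)

Answer: none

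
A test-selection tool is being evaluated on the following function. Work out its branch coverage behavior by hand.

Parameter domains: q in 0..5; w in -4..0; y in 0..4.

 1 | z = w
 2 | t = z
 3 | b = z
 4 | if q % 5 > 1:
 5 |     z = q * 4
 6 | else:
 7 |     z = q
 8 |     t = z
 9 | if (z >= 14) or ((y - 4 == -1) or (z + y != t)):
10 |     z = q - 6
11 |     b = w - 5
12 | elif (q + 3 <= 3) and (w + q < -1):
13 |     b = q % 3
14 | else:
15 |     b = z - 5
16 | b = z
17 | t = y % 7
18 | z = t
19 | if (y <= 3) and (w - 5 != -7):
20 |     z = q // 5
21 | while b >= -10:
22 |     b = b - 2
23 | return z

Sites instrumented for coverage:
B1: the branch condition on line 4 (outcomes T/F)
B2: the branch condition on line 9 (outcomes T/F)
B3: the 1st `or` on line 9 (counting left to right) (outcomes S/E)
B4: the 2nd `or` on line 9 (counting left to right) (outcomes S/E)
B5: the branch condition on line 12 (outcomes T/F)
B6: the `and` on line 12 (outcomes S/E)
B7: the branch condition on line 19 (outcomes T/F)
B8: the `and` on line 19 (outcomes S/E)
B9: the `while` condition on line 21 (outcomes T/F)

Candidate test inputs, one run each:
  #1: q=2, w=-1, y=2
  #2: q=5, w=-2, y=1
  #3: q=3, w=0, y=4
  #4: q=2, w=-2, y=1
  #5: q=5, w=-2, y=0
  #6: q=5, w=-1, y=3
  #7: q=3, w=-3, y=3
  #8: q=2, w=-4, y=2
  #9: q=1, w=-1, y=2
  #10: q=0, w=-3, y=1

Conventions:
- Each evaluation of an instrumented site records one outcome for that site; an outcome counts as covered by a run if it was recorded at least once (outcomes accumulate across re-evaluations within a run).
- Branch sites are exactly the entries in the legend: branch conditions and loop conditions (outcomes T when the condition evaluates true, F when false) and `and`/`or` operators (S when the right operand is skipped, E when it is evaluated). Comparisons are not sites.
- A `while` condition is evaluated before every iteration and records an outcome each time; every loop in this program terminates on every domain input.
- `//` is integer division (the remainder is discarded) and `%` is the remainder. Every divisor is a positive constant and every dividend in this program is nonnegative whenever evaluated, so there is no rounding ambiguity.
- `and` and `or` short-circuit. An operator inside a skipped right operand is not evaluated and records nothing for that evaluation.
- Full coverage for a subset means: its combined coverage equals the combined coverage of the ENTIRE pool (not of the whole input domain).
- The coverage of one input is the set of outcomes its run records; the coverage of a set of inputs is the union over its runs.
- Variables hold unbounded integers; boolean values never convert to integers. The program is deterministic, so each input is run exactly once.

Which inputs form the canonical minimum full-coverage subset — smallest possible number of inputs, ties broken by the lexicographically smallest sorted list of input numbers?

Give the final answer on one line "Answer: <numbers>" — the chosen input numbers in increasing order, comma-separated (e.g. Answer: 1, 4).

run #1 (q=2, w=-1, y=2) runs B1->T, B3->E, B4->E, B2->T, B8->E, B7->T, B9->T, B9->T, B9->T, B9->T, B9->F; records B1=T, B2=T, B3=E, B4=E, B7=T, B8=E, B9=T, B9=F
run #2 (q=5, w=-2, y=1) runs B1->F, B3->E, B4->E, B2->T, B8->E, B7->F, B9->T, B9->T, B9->T, B9->T, B9->T, B9->F; records B1=F, B2=T, B3=E, B4=E, B7=F, B8=E, B9=T, B9=F
run #3 (q=3, w=0, y=4) runs B1->T, B3->E, B4->E, B2->T, B8->S, B7->F, B9->T, B9->T, B9->T, B9->T, B9->F; records B1=T, B2=T, B3=E, B4=E, B7=F, B8=S, B9=T, B9=F
run #4 (q=2, w=-2, y=1) runs B1->T, B3->E, B4->E, B2->T, B8->E, B7->F, B9->T, B9->T, B9->T, B9->T, B9->F; records B1=T, B2=T, B3=E, B4=E, B7=F, B8=E, B9=T, B9=F
run #5 (q=5, w=-2, y=0) runs B1->F, B3->E, B4->E, B2->F, B6->S, B5->F, B8->E, B7->F, B9->T, B9->T, B9->T, B9->T, B9->T, B9->T, ...; records B1=F, B2=F, B3=E, B4=E, B5=F, B6=S, B7=F, B8=E, B9=T, B9=F
run #6 (q=5, w=-1, y=3) runs B1->F, B3->E, B4->S, B2->T, B8->E, B7->T, B9->T, B9->T, B9->T, B9->T, B9->T, B9->F; records B1=F, B2=T, B3=E, B4=S, B7=T, B8=E, B9=T, B9=F
run #7 (q=3, w=-3, y=3) runs B1->T, B3->E, B4->S, B2->T, B8->E, B7->T, B9->T, B9->T, B9->T, B9->T, B9->F; records B1=T, B2=T, B3=E, B4=S, B7=T, B8=E, B9=T, B9=F
run #8 (q=2, w=-4, y=2) runs B1->T, B3->E, B4->E, B2->T, B8->E, B7->T, B9->T, B9->T, B9->T, B9->T, B9->F; records B1=T, B2=T, B3=E, B4=E, B7=T, B8=E, B9=T, B9=F
run #9 (q=1, w=-1, y=2) runs B1->F, B3->E, B4->E, B2->T, B8->E, B7->T, B9->T, B9->T, B9->T, B9->F; records B1=F, B2=T, B3=E, B4=E, B7=T, B8=E, B9=T, B9=F
run #10 (q=0, w=-3, y=1) runs B1->F, B3->E, B4->E, B2->T, B8->E, B7->T, B9->T, B9->T, B9->T, B9->F; records B1=F, B2=T, B3=E, B4=E, B7=T, B8=E, B9=T, B9=F
the full pool covers 15 outcomes: B1=T, B1=F, B2=T, B2=F, B3=E, B4=S, B4=E, B5=F, B6=S, B7=T, B7=F, B8=S, B8=E, B9=T, B9=F
every size-1 subset falls short of the 15 outcomes (best: 10/15)
every size-2 subset falls short of the 15 outcomes (best: 14/15)
at size 3, {3, 5, 6} reaches all 15 outcomes; every lexicographically earlier size-3 subset fails

Answer: 3, 5, 6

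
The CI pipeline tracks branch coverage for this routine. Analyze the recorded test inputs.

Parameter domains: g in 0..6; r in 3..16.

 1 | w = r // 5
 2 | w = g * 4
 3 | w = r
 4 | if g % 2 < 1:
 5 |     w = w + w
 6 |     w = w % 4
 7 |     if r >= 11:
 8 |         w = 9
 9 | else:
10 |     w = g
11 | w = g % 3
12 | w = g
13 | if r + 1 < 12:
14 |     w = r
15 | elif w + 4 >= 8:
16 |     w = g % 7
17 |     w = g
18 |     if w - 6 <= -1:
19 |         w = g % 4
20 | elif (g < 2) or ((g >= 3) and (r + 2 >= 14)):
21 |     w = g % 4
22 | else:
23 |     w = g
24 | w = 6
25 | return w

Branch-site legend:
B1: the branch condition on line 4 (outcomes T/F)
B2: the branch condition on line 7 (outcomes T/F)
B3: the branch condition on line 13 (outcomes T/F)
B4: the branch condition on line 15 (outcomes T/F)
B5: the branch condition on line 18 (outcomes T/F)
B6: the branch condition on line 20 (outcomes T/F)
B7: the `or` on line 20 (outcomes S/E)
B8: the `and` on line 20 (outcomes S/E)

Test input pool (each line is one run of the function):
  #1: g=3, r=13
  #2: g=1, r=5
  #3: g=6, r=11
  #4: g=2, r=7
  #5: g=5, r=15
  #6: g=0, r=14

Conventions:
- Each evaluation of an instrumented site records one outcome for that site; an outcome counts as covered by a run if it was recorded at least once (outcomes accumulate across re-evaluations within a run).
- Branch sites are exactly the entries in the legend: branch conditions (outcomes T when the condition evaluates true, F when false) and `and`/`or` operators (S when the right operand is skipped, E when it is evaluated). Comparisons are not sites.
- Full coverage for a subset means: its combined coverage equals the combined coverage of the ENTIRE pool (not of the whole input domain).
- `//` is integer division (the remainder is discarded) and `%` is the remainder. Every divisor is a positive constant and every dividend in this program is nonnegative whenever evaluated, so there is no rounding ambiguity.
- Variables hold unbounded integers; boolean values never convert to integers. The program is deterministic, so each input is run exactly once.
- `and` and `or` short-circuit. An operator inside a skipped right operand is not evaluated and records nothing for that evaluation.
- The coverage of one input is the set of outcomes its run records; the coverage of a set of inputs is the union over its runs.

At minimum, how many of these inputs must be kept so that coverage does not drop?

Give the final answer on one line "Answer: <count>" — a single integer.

run #1 (g=3, r=13) runs B1->F, B3->F, B4->F, B7->E, B8->E, B6->T; records B1=F, B3=F, B4=F, B6=T, B7=E, B8=E
run #2 (g=1, r=5) runs B1->F, B3->T; records B1=F, B3=T
run #3 (g=6, r=11) runs B1->T, B2->T, B3->F, B4->T, B5->F; records B1=T, B2=T, B3=F, B4=T, B5=F
run #4 (g=2, r=7) runs B1->T, B2->F, B3->T; records B1=T, B2=F, B3=T
run #5 (g=5, r=15) runs B1->F, B3->F, B4->T, B5->T; records B1=F, B3=F, B4=T, B5=T
run #6 (g=0, r=14) runs B1->T, B2->T, B3->F, B4->F, B7->S, B6->T; records B1=T, B2=T, B3=F, B4=F, B6=T, B7=S
the full pool covers 14 outcomes: B1=T, B1=F, B2=T, B2=F, B3=T, B3=F, B4=T, B4=F, B5=T, B5=F, B6=T, B7=S, B7=E, B8=E
checked all size-1 subsets: none covers 14 outcomes (max 6/14)
checked all size-2 subsets: none covers 14 outcomes (max 10/14)
checked all size-3 subsets: none covers 14 outcomes (max 12/14)
checked all size-4 subsets: none covers 14 outcomes (max 13/14)
size 5: inputs {1, 3, 4, 5, 6} cover all 14 outcomes, and no lexicographically smaller subset of this size does

Answer: 5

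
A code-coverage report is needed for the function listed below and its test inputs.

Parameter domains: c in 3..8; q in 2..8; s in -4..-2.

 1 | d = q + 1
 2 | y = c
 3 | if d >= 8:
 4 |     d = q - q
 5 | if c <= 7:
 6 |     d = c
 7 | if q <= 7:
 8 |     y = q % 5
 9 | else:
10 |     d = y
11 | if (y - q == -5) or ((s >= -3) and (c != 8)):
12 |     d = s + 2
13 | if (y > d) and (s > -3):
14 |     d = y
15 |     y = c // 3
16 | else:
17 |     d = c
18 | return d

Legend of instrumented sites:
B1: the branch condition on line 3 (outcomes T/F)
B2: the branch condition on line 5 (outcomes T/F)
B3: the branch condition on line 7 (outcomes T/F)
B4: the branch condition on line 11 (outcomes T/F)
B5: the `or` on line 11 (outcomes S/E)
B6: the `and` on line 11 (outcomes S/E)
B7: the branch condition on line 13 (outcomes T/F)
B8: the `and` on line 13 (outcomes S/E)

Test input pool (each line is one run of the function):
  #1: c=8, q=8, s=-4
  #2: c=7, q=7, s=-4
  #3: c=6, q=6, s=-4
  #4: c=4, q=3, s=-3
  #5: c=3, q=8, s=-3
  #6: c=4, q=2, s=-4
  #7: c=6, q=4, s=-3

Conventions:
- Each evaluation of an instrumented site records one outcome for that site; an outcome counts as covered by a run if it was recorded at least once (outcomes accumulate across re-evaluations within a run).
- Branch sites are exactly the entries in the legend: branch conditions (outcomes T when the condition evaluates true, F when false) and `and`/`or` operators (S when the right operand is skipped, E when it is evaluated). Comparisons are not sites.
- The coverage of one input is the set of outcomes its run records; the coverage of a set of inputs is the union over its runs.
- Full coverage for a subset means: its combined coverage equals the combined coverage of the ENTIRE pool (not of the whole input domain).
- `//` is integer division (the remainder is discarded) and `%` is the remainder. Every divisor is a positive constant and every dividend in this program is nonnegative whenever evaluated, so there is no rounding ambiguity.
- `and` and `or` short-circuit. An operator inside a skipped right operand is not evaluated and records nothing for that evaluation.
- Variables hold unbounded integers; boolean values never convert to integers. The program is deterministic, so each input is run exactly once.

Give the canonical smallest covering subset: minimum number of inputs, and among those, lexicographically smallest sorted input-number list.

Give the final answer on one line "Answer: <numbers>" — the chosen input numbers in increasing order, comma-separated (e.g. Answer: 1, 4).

input #1, c=8, q=8, s=-4: events B1->T, B2->F, B3->F, B5->E, B6->S, B4->F, B8->S, B7->F; outcomes B1=T, B2=F, B3=F, B4=F, B5=E, B6=S, B7=F, B8=S
input #2, c=7, q=7, s=-4: events B1->T, B2->T, B3->T, B5->S, B4->T, B8->E, B7->F; outcomes B1=T, B2=T, B3=T, B4=T, B5=S, B7=F, B8=E
input #3, c=6, q=6, s=-4: events B1->F, B2->T, B3->T, B5->S, B4->T, B8->E, B7->F; outcomes B1=F, B2=T, B3=T, B4=T, B5=S, B7=F, B8=E
input #4, c=4, q=3, s=-3: events B1->F, B2->T, B3->T, B5->E, B6->E, B4->T, B8->E, B7->F; outcomes B1=F, B2=T, B3=T, B4=T, B5=E, B6=E, B7=F, B8=E
input #5, c=3, q=8, s=-3: events B1->T, B2->T, B3->F, B5->S, B4->T, B8->E, B7->F; outcomes B1=T, B2=T, B3=F, B4=T, B5=S, B7=F, B8=E
input #6, c=4, q=2, s=-4: events B1->F, B2->T, B3->T, B5->E, B6->S, B4->F, B8->S, B7->F; outcomes B1=F, B2=T, B3=T, B4=F, B5=E, B6=S, B7=F, B8=S
input #7, c=6, q=4, s=-3: events B1->F, B2->T, B3->T, B5->E, B6->E, B4->T, B8->E, B7->F; outcomes B1=F, B2=T, B3=T, B4=T, B5=E, B6=E, B7=F, B8=E
the full pool covers 15 outcomes: B1=T, B1=F, B2=T, B2=F, B3=T, B3=F, B4=T, B4=F, B5=S, B5=E, B6=S, B6=E, B7=F, B8=S, B8=E
no size-1 subset reaches all 15 outcomes (best union: 8/15)
no size-2 subset reaches all 15 outcomes (best union: 14/15)
the canonical winner is {1, 2, 4}: size 3, full 15-outcome coverage, earliest index list among size-3 covers

Answer: 1, 2, 4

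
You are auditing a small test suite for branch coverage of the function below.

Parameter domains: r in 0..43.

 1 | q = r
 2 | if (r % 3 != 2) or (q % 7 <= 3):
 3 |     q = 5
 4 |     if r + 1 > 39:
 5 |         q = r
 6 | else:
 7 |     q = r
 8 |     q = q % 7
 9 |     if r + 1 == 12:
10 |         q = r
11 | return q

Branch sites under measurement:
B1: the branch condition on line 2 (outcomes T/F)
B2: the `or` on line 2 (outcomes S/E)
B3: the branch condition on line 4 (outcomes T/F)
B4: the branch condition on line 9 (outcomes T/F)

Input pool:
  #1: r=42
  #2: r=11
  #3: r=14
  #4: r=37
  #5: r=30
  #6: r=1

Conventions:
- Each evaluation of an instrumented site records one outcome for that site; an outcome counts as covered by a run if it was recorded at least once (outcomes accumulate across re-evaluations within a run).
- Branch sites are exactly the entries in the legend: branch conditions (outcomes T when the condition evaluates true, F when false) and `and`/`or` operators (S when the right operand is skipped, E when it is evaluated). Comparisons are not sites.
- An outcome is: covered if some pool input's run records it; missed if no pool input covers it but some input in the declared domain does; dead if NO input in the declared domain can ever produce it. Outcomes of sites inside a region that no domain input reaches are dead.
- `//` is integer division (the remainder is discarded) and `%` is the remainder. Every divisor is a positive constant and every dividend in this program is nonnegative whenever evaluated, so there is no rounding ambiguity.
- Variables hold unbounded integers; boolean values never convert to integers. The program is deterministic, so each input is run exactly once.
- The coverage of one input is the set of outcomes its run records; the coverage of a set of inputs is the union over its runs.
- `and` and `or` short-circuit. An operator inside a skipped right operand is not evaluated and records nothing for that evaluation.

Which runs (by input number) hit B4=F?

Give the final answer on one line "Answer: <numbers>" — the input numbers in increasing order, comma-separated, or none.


input #1 (r=42): misses B4=F
input #2 (r=11): misses B4=F
input #3 (r=14): misses B4=F
input #4 (r=37): misses B4=F
input #5 (r=30): misses B4=F
input #6 (r=1): misses B4=F
Answer: none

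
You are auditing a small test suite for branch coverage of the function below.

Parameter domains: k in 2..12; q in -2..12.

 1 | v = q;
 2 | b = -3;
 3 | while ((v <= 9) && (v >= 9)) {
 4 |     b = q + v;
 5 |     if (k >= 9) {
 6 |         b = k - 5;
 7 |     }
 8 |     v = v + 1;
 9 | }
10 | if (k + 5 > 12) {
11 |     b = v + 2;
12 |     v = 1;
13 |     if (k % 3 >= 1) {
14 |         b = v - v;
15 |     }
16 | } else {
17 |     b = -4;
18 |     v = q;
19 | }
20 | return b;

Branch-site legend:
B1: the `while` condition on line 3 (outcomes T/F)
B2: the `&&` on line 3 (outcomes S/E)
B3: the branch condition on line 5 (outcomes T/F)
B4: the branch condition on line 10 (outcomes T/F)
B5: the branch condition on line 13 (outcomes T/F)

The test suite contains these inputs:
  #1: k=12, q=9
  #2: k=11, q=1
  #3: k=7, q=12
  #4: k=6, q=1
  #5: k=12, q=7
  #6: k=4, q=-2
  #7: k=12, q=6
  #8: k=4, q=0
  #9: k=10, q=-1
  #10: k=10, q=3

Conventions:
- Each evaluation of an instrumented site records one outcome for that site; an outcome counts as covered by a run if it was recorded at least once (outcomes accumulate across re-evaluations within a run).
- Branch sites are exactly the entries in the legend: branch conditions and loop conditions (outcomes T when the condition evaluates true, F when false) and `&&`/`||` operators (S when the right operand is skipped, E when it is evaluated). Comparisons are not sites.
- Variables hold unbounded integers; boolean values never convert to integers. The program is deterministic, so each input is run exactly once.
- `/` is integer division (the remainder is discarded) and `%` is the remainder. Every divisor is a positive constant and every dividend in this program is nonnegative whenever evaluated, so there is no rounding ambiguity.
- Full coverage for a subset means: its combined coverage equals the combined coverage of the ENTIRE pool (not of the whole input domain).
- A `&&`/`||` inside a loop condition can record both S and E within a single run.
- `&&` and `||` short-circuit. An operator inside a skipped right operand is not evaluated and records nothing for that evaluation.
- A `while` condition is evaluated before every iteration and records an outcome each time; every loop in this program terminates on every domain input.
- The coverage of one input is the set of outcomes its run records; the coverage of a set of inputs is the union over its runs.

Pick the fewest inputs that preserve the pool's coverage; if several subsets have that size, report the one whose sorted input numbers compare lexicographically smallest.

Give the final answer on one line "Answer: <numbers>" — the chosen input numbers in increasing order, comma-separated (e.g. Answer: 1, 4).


#1 (k=12, q=9) -> B2->E, B1->T, B3->T, B2->S, B1->F, B4->T, B5->F; covered: B1=T, B1=F, B2=S, B2=E, B3=T, B4=T, B5=F
#2 (k=11, q=1) -> B2->E, B1->F, B4->T, B5->T; covered: B1=F, B2=E, B4=T, B5=T
#3 (k=7, q=12) -> B2->S, B1->F, B4->F; covered: B1=F, B2=S, B4=F
#4 (k=6, q=1) -> B2->E, B1->F, B4->F; covered: B1=F, B2=E, B4=F
#5 (k=12, q=7) -> B2->E, B1->F, B4->T, B5->F; covered: B1=F, B2=E, B4=T, B5=F
#6 (k=4, q=-2) -> B2->E, B1->F, B4->F; covered: B1=F, B2=E, B4=F
#7 (k=12, q=6) -> B2->E, B1->F, B4->T, B5->F; covered: B1=F, B2=E, B4=T, B5=F
#8 (k=4, q=0) -> B2->E, B1->F, B4->F; covered: B1=F, B2=E, B4=F
#9 (k=10, q=-1) -> B2->E, B1->F, B4->T, B5->T; covered: B1=F, B2=E, B4=T, B5=T
#10 (k=10, q=3) -> B2->E, B1->F, B4->T, B5->T; covered: B1=F, B2=E, B4=T, B5=T
pool-wide coverage (9 outcomes): B1=T, B1=F, B2=S, B2=E, B3=T, B4=T, B4=F, B5=T, B5=F
size 1 is not enough: best union over all size-1 subsets is 7/9
size 2 is not enough: best union over all size-2 subsets is 8/9
inputs {1, 2, 3} (size 3) cover everything; no size-3 subset with a lexicographically smaller index list covers all 9
Answer: 1, 2, 3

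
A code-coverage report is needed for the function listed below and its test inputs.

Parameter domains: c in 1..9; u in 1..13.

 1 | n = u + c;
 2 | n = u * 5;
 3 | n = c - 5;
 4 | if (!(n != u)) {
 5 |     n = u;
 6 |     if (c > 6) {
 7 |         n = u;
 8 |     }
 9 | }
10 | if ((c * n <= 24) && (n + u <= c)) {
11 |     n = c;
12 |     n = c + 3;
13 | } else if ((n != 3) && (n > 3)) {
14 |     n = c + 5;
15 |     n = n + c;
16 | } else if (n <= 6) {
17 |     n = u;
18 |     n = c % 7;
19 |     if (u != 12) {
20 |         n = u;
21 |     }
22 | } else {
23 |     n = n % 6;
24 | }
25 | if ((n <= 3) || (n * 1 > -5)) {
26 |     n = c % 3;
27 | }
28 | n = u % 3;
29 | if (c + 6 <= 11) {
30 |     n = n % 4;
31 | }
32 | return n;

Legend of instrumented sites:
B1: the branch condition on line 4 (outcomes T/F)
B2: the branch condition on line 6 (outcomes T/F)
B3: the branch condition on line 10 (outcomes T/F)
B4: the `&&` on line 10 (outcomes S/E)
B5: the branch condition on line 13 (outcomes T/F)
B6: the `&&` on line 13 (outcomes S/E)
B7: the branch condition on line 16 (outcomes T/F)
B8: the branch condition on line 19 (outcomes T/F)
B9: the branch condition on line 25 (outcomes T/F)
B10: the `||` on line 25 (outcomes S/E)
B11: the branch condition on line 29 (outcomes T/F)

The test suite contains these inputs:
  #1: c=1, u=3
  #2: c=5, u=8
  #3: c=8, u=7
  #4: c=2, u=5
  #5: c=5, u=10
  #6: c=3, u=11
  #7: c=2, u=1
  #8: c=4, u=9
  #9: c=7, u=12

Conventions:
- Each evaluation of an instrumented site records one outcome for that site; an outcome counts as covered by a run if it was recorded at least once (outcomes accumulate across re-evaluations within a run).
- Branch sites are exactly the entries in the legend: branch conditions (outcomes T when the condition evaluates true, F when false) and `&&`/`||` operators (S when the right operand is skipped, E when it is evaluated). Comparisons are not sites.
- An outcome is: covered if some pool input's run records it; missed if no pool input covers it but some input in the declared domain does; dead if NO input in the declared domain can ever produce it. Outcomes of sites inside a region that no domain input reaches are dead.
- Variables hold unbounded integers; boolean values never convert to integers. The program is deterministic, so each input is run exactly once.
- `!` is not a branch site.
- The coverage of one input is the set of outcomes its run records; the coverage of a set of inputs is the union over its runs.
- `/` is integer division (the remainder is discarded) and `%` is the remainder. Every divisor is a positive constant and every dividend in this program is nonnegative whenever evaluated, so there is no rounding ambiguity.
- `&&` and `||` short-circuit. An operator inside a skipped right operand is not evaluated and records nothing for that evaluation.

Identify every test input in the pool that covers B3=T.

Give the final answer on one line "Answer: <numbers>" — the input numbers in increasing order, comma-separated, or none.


input #1 (c=1, u=3): produces B3=T
input #2 (c=5, u=8): does not produce B3=T
input #3 (c=8, u=7): does not produce B3=T
input #4 (c=2, u=5): produces B3=T
input #5 (c=5, u=10): does not produce B3=T
input #6 (c=3, u=11): does not produce B3=T
input #7 (c=2, u=1): produces B3=T
input #8 (c=4, u=9): does not produce B3=T
input #9 (c=7, u=12): does not produce B3=T
Answer: 1, 4, 7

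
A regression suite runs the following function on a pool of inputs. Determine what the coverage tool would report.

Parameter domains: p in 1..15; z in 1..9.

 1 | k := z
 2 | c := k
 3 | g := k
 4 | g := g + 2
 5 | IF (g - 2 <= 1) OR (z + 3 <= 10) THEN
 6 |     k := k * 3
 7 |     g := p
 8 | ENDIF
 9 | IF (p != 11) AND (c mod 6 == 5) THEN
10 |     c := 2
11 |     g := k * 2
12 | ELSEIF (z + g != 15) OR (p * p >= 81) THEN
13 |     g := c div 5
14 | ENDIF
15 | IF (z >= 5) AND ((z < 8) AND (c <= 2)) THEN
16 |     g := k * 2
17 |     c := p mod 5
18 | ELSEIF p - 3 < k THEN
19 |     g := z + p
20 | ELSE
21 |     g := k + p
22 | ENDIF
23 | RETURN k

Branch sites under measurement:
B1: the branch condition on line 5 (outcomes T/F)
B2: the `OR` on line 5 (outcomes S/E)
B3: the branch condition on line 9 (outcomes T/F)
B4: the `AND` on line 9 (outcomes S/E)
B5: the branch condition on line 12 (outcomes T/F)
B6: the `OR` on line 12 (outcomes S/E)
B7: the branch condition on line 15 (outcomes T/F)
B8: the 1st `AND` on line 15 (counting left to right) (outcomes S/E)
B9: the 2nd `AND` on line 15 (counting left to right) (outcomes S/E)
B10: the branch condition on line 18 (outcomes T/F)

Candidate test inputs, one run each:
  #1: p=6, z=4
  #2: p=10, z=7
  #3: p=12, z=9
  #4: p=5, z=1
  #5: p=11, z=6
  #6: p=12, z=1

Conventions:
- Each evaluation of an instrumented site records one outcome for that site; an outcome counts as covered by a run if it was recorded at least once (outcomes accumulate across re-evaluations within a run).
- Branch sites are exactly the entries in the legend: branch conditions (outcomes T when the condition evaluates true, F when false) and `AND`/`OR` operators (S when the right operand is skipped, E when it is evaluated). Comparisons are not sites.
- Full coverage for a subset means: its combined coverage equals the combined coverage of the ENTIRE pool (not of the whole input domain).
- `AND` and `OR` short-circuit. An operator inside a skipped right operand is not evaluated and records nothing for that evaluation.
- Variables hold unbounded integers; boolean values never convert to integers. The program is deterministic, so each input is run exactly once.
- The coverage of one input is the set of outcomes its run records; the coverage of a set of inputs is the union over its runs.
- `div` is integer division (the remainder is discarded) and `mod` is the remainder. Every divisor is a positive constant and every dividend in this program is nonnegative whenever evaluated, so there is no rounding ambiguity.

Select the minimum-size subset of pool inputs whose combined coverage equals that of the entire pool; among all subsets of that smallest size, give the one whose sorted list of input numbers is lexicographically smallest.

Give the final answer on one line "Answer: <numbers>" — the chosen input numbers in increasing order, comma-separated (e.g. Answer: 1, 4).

input #1, p=6, z=4: events B2->E, B1->T, B4->E, B3->F, B6->S, B5->T, B8->S, B7->F, B10->T; outcomes B1=T, B2=E, B3=F, B4=E, B5=T, B6=S, B7=F, B8=S, B10=T
input #2, p=10, z=7: events B2->E, B1->T, B4->E, B3->F, B6->S, B5->T, B8->E, B9->E, B7->F, B10->T; outcomes B1=T, B2=E, B3=F, B4=E, B5=T, B6=S, B7=F, B8=E, B9=E, B10=T
input #3, p=12, z=9: events B2->E, B1->F, B4->E, B3->F, B6->S, B5->T, B8->E, B9->S, B7->F, B10->F; outcomes B1=F, B2=E, B3=F, B4=E, B5=T, B6=S, B7=F, B8=E, B9=S, B10=F
input #4, p=5, z=1: events B2->S, B1->T, B4->E, B3->F, B6->S, B5->T, B8->S, B7->F, B10->T; outcomes B1=T, B2=S, B3=F, B4=E, B5=T, B6=S, B7=F, B8=S, B10=T
input #5, p=11, z=6: events B2->E, B1->T, B4->S, B3->F, B6->S, B5->T, B8->E, B9->E, B7->F, B10->T; outcomes B1=T, B2=E, B3=F, B4=S, B5=T, B6=S, B7=F, B8=E, B9=E, B10=T
input #6, p=12, z=1: events B2->S, B1->T, B4->E, B3->F, B6->S, B5->T, B8->S, B7->F, B10->F; outcomes B1=T, B2=S, B3=F, B4=E, B5=T, B6=S, B7=F, B8=S, B10=F
together the pool reaches 16 outcomes: B1=T, B1=F, B2=S, B2=E, B3=F, B4=S, B4=E, B5=T, B6=S, B7=F, B8=S, B8=E, B9=S, B9=E, B10=T, B10=F
no size-1 subset reaches all 16 outcomes (best union: 10/16)
no size-2 subset reaches all 16 outcomes (best union: 14/16)
at size 3, {3, 4, 5} reaches all 16 outcomes; every lexicographically earlier size-3 subset fails

Answer: 3, 4, 5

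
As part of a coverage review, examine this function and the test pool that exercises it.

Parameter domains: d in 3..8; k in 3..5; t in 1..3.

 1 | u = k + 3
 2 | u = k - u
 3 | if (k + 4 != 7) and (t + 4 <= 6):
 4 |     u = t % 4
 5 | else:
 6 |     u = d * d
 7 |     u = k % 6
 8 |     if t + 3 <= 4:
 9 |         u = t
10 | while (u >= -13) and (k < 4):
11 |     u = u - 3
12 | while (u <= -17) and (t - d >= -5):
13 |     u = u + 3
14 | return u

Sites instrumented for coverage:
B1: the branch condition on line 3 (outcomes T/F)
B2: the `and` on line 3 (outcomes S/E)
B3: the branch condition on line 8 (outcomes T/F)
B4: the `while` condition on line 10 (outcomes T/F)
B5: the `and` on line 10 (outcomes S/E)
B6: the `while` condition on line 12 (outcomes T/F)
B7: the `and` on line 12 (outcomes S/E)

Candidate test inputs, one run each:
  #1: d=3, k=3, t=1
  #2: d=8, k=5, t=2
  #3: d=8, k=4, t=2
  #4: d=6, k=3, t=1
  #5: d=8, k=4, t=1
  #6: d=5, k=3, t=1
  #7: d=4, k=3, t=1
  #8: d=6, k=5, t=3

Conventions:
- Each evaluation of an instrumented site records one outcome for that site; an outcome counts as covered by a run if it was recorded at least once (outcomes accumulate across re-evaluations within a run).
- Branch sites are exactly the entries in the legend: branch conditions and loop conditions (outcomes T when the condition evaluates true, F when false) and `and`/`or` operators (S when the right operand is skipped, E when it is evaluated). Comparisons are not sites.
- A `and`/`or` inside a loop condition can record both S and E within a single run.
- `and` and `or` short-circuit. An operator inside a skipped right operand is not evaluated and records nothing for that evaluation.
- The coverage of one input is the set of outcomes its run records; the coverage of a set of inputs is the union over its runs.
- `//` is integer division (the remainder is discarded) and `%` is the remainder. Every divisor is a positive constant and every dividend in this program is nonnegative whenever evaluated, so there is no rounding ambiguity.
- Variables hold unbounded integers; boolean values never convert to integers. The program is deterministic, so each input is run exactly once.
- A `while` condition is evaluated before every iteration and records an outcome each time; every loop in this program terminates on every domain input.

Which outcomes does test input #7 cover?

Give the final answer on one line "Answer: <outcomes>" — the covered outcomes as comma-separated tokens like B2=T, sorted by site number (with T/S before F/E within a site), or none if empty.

Running input #7 (d=4, k=3, t=1), event by event:
  B2->S, B1->F, B3->T, B5->E, B4->T, B5->E, B4->T, B5->E, B4->T, B5->E
  B4->T, B5->E, B4->T, B5->S, B4->F, B7->S, B6->F
as a set, this run covers: B1=F, B2=S, B3=T, B4=T, B4=F, B5=S, B5=E, B6=F, B7=S

Answer: B1=F, B2=S, B3=T, B4=T, B4=F, B5=S, B5=E, B6=F, B7=S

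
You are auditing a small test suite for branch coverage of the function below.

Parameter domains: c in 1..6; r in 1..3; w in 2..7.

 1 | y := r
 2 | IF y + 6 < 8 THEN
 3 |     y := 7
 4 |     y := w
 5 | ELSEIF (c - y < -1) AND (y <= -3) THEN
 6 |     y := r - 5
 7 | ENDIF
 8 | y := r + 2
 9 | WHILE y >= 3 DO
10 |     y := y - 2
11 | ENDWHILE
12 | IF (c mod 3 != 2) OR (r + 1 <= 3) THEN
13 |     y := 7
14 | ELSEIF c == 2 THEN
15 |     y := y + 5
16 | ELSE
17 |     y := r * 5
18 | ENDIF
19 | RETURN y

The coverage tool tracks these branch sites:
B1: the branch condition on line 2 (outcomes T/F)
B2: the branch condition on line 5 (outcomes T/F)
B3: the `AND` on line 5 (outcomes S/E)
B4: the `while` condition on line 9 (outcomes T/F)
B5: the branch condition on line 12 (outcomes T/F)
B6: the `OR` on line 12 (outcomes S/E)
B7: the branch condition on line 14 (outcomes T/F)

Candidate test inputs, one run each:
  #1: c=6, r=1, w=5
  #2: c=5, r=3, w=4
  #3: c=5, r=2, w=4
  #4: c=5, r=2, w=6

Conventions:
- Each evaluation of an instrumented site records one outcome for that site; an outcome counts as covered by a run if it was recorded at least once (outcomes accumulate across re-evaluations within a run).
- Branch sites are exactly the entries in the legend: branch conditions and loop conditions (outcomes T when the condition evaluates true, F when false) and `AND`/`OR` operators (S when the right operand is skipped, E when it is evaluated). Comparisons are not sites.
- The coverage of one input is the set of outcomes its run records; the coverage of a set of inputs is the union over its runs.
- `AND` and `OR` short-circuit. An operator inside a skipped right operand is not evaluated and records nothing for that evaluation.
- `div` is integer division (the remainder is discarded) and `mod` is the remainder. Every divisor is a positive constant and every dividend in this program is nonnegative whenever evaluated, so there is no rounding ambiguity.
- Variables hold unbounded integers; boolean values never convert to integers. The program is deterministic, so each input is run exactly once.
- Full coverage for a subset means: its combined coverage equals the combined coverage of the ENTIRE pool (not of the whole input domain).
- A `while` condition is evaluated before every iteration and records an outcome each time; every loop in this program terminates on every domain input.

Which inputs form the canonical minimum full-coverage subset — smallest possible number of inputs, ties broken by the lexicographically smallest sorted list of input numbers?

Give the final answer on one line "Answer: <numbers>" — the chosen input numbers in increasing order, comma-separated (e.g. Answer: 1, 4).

#1 (c=6, r=1, w=5) -> B1->T, B4->T, B4->F, B6->S, B5->T; covered: B1=T, B4=T, B4=F, B5=T, B6=S
#2 (c=5, r=3, w=4) -> B1->F, B3->S, B2->F, B4->T, B4->T, B4->F, B6->E, B5->F, B7->F; covered: B1=F, B2=F, B3=S, B4=T, B4=F, B5=F, B6=E, B7=F
#3 (c=5, r=2, w=4) -> B1->F, B3->S, B2->F, B4->T, B4->F, B6->E, B5->T; covered: B1=F, B2=F, B3=S, B4=T, B4=F, B5=T, B6=E
#4 (c=5, r=2, w=6) -> B1->F, B3->S, B2->F, B4->T, B4->F, B6->E, B5->T; covered: B1=F, B2=F, B3=S, B4=T, B4=F, B5=T, B6=E
the full pool covers 11 outcomes: B1=T, B1=F, B2=F, B3=S, B4=T, B4=F, B5=T, B5=F, B6=S, B6=E, B7=F
checked all size-1 subsets: none covers 11 outcomes (max 8/11)
at size 2, {1, 2} reaches all 11 outcomes; every lexicographically earlier size-2 subset fails

Answer: 1, 2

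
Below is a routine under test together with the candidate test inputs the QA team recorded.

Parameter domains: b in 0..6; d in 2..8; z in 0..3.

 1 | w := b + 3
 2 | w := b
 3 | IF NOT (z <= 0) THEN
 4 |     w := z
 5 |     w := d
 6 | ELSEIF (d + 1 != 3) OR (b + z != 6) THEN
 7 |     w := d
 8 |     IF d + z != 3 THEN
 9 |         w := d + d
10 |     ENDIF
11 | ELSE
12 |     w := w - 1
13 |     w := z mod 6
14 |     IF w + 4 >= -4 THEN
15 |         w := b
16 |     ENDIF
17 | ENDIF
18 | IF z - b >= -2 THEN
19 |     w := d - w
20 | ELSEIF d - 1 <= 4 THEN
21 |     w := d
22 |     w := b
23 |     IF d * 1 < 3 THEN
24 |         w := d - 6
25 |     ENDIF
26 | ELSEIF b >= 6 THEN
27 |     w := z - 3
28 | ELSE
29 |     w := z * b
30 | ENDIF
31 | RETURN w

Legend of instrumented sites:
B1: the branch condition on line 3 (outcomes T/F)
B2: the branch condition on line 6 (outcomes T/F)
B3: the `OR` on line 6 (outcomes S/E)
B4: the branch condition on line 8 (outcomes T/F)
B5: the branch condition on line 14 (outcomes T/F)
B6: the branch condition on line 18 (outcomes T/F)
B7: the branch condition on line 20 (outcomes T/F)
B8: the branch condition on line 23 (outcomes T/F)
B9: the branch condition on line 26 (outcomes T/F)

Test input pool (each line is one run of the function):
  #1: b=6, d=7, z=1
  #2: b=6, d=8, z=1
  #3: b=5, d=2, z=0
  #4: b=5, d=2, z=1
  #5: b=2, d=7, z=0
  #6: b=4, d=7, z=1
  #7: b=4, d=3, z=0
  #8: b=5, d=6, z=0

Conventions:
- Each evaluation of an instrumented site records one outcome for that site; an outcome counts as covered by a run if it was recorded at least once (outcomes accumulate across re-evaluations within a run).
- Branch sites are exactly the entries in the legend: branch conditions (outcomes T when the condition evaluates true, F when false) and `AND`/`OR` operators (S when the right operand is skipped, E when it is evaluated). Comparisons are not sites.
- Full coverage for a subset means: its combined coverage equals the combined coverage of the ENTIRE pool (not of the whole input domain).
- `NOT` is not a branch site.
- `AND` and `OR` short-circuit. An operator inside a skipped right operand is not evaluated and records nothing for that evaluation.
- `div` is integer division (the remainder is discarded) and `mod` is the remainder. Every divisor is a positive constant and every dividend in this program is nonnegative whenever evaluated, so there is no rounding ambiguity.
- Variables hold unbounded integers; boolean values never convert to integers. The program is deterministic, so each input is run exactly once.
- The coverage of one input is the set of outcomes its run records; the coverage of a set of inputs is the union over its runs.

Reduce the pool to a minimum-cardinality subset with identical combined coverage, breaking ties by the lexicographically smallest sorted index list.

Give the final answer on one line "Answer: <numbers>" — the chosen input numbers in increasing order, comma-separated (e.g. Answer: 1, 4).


test 1 (b=6, d=7, z=1) fires B1->T, B6->F, B7->F, B9->T; hits B1=T, B6=F, B7=F, B9=T
test 2 (b=6, d=8, z=1) fires B1->T, B6->F, B7->F, B9->T; hits B1=T, B6=F, B7=F, B9=T
test 3 (b=5, d=2, z=0) fires B1->F, B3->E, B2->T, B4->T, B6->F, B7->T, B8->T; hits B1=F, B2=T, B3=E, B4=T, B6=F, B7=T, B8=T
test 4 (b=5, d=2, z=1) fires B1->T, B6->F, B7->T, B8->T; hits B1=T, B6=F, B7=T, B8=T
test 5 (b=2, d=7, z=0) fires B1->F, B3->S, B2->T, B4->T, B6->T; hits B1=F, B2=T, B3=S, B4=T, B6=T
test 6 (b=4, d=7, z=1) fires B1->T, B6->F, B7->F, B9->F; hits B1=T, B6=F, B7=F, B9=F
test 7 (b=4, d=3, z=0) fires B1->F, B3->S, B2->T, B4->F, B6->F, B7->T, B8->F; hits B1=F, B2=T, B3=S, B4=F, B6=F, B7=T, B8=F
test 8 (b=5, d=6, z=0) fires B1->F, B3->S, B2->T, B4->T, B6->F, B7->F, B9->F; hits B1=F, B2=T, B3=S, B4=T, B6=F, B7=F, B9=F
union over all inputs: B1=T, B1=F, B2=T, B3=S, B3=E, B4=T, B4=F, B6=T, B6=F, B7=T, B7=F, B8=T, B8=F, B9=T, B9=F (15 outcomes)
every size-1 subset falls short of the 15 outcomes (best: 7/15)
every size-2 subset falls short of the 15 outcomes (best: 10/15)
every size-3 subset falls short of the 15 outcomes (best: 13/15)
every size-4 subset falls short of the 15 outcomes (best: 14/15)
inputs {1, 3, 5, 6, 7} (size 5) cover everything; no size-5 subset with a lexicographically smaller index list covers all 15
Answer: 1, 3, 5, 6, 7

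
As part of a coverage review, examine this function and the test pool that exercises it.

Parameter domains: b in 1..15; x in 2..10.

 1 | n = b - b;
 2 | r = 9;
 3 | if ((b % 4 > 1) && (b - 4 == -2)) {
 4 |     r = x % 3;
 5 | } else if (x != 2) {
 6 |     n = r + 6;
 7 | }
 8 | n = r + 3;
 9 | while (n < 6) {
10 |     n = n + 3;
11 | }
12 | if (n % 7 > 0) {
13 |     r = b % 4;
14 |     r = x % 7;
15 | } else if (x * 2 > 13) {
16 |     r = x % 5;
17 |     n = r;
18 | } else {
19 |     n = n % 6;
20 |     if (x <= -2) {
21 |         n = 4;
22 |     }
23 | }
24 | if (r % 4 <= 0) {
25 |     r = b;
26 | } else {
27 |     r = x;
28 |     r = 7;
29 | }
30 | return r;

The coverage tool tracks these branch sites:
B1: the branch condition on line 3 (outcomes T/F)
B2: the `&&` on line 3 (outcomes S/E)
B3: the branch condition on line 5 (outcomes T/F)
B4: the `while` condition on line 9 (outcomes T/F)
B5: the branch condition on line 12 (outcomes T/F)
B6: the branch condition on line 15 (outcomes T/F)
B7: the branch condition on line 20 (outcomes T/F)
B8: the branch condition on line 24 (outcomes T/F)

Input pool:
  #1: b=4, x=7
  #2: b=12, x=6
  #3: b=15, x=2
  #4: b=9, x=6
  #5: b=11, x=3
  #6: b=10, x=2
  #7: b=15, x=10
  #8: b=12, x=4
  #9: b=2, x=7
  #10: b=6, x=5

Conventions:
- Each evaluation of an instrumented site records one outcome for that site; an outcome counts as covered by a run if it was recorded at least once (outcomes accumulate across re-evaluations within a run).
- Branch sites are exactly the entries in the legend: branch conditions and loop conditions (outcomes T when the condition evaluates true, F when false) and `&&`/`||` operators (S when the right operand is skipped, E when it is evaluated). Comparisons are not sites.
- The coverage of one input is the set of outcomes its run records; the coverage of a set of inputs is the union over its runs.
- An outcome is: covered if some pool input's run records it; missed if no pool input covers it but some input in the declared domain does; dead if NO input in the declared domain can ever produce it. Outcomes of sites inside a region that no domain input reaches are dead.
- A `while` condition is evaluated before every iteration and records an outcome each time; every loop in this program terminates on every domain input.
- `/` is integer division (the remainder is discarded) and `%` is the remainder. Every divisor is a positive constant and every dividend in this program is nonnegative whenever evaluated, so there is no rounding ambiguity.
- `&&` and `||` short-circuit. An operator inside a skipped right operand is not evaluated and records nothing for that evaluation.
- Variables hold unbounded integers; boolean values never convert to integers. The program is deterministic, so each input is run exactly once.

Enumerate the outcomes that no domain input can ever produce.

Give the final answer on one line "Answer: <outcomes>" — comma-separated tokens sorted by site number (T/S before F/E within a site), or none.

exhaustive pass over the 135-input domain:
  B7=T: no domain input ever produces it -> dead
  reachable outcomes have witnesses, e.g. B1=T (e.g. b=2, x=2), B1=F (e.g. b=1, x=2), B2=S (e.g. b=1, x=2), B2=E (e.g. b=2, x=2)

Answer: B7=T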